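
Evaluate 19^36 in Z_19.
Using repeated squaring. 19 ≡ 0 (mod 19). 36 = 32 + 4 (binary 100100). Repeated squaring mod 19: 0^1 ≡ 0; 0^2 ≡ 0² = 0 ≡ 0; 0^4 ≡ 0² = 0 ≡ 0; 0^8 ≡ 0² = 0 ≡ 0; 0^16 ≡ 0² = 0 ≡ 0; 0^32 ≡ 0² = 0 ≡ 0. Multiply: 19^36 ≡ 0^32 × 0^4 ≡ 0 × 0 (mod 19): 0 × 0 = 0 ≡ 0. So 19^36 ≡ 0 (mod 19).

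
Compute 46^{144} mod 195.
1

Using successive squaring:
Binary expansion of 144: 10010000
Powers of 46 mod 195 (each is the square of the previous):
  46^1 ≡ 46 (mod 195)
  46^2 ≡ 46² = 2116 ≡ 166 (mod 195)
  46^4 ≡ 166² = 27556 ≡ 61 (mod 195)
  46^8 ≡ 61² = 3721 ≡ 16 (mod 195)
  46^16 ≡ 16² = 256 ≡ 61 (mod 195)
  46^32 ≡ 61² = 3721 ≡ 16 (mod 195)
  46^64 ≡ 16² = 256 ≡ 61 (mod 195)
  46^128 ≡ 61² = 3721 ≡ 16 (mod 195)
144 = 128 + 16, so 46^144 = 46^128 × 46^16 ≡ 16 × 61 (mod 195)
Multiplying step by step:
  16 × 61 = 976 ≡ 1 (mod 195)
Result: 46^144 ≡ 1 (mod 195)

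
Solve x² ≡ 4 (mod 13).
The square roots of 4 mod 13 are 11 and 2. Verify: 11² = 121 ≡ 4 (mod 13)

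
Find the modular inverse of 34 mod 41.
34^(-1) ≡ 35 (mod 41). Verification: 34 × 35 = 1190 ≡ 1 (mod 41)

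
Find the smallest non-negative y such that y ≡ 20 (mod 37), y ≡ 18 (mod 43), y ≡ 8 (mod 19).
13821

Using the Chinese Remainder Theorem:
M = product of moduli = 30229
For equation 1: M_1 = 817, 817 ≡ 3 (mod 37), inverse of 817 mod 37 is 25 (check: 3 × 25 = 75 ≡ 1 (mod 37))
For equation 2: M_2 = 703, 703 ≡ 15 (mod 43), inverse of 703 mod 43 is 23 (check: 15 × 23 = 345 ≡ 1 (mod 43))
For equation 3: M_3 = 1591, 1591 ≡ 14 (mod 19), inverse of 1591 mod 19 is 15 (check: 14 × 15 = 210 ≡ 1 (mod 19))
Combine: y ≡ Σ r_i×M_i×(M_i⁻¹ mod m_i) = 20×817×25 + 18×703×23 + 8×1591×15 = 408500 + 291042 + 190920 = 890462
890462 mod 30229 = 13821
y ≡ 13821 (mod 30229)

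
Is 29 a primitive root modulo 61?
No

To verify, check if 29^(60/q) ≢ 1 (mod 61) for each prime divisor q of 60
Divisors of 60 = 60: [1, 2, 3, 4, 5, 6, 10, 12, 15, 20, 30, 60]
  29^(60/2) = 29^30 ≡ 60 (mod 61)
  29^(60/3) = 29^20 ≡ 13 (mod 61)
  29^(60/5) = 29^12 ≡ 1 (mod 61)
Conclusion: 29 is not a primitive root modulo 61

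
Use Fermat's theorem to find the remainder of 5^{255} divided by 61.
60

By Fermat's Little Theorem, a^(p-1) ≡ 1 (mod p) for prime p and gcd(a, p) = 1
Here p = 61, so 5^60 ≡ 1 (mod 61)
We can reduce the exponent: 255 mod 60 = 15
So 5^255 ≡ 5^15 (mod 61)
Computing: 5^15 mod 61 = 60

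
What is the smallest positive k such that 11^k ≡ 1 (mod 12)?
Powers of 11 mod 12: 11^1≡11, 11^2≡1. Order = 2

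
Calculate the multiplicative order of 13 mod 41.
Powers of 13 mod 41: 13^1≡13, 13^2≡5, 13^3≡24, 13^4≡25, 13^5≡38, 13^6≡2, 13^7≡26, 13^8≡10, 13^9≡7, 13^10≡9, 13^11≡35, 13^12≡4, 13^13≡11, 13^14≡20, 13^15≡14, 13^16≡18, 13^17≡29, 13^18≡8, 13^19≡22, 13^20≡40, 13^21≡28, 13^22≡36, 13^23≡17, 13^24≡16, 13^25≡3, 13^26≡39, 13^27≡15, 13^28≡31, 13^29≡34, 13^30≡32, 13^31≡6, 13^32≡37, 13^33≡30, 13^34≡21, 13^35≡27, 13^36≡23, 13^37≡12, 13^38≡33, 13^39≡19, 13^40≡1. Order = 40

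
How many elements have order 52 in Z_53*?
Number of primitive roots mod 53 = φ(52) = 24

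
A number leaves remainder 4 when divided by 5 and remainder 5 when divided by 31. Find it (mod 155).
M = 5 × 31 = 155. M₁ = 31, y₁ ≡ 1 (mod 5). M₂ = 5, y₂ ≡ 25 (mod 31). t = 4×31×1 + 5×5×25 ≡ 129 (mod 155)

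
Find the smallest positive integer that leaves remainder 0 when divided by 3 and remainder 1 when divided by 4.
M = 3 × 4 = 12. M₁ = 4, y₁ ≡ 1 (mod 3). M₂ = 3, y₂ ≡ 3 (mod 4). n = 0×4×1 + 1×3×3 ≡ 9 (mod 12). The smallest positive such number is 9.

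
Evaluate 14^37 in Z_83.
Using repeated squaring. 37 = 32 + 4 + 1 (binary 100101). Repeated squaring mod 83: 14^1 ≡ 14; 14^2 ≡ 14² = 196 ≡ 30; 14^4 ≡ 30² = 900 ≡ 70; 14^8 ≡ 70² = 4900 ≡ 3; 14^16 ≡ 3² = 9 ≡ 9; 14^32 ≡ 9² = 81 ≡ 81. Multiply: 14^37 = 14^32 × 14^4 × 14^1 ≡ 81 × 70 × 14 (mod 83): 81 × 70 = 5670 ≡ 26; 26 × 14 = 364 ≡ 32. So 14^37 ≡ 32 (mod 83).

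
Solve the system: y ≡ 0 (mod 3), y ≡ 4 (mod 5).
M = 3 × 5 = 15. M₁ = 5, y₁ ≡ 2 (mod 3). M₂ = 3, y₂ ≡ 2 (mod 5). y = 0×5×2 + 4×3×2 ≡ 9 (mod 15)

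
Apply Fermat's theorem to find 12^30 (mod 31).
By Fermat's Little Theorem, 12^{30} ≡ 1 (mod 31) since 31 is prime and gcd(12, 31) = 1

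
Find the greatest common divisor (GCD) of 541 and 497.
1

Using the Euclidean algorithm:
541 = 1 × 497 + 44
497 = 11 × 44 + 13
44 = 3 × 13 + 5
13 = 2 × 5 + 3
5 = 1 × 3 + 2
3 = 1 × 2 + 1
2 = 2 × 1 + 0

GCD(541, 497) = 1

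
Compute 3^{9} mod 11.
4

Using successive squaring:
Binary expansion of 9: 1001
Powers of 3 mod 11 (each is the square of the previous):
  3^1 ≡ 3 (mod 11)
  3^2 ≡ 3² = 9 ≡ 9 (mod 11)
  3^4 ≡ 9² = 81 ≡ 4 (mod 11)
  3^8 ≡ 4² = 16 ≡ 5 (mod 11)
9 = 8 + 1, so 3^9 = 3^8 × 3^1 ≡ 5 × 3 (mod 11)
Multiplying step by step:
  5 × 3 = 15 ≡ 4 (mod 11)
Result: 3^9 ≡ 4 (mod 11)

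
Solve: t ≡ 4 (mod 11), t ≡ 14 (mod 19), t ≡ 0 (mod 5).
M = 11 × 19 × 5 = 1045. M₁ = 95, y₁ ≡ 8 (mod 11). M₂ = 55, y₂ ≡ 9 (mod 19). M₃ = 209, y₃ ≡ 4 (mod 5). t = 4×95×8 + 14×55×9 + 0×209×4 ≡ 565 (mod 1045)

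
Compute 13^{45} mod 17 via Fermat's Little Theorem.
13

By Fermat's Little Theorem, a^(p-1) ≡ 1 (mod p) for prime p and gcd(a, p) = 1
Here p = 17, so 13^16 ≡ 1 (mod 17)
We can reduce the exponent: 45 mod 16 = 13
So 13^45 ≡ 13^13 (mod 17)
Computing: 13^13 mod 17 = 13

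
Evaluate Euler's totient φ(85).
64

Prime factorization: 85 = 5 × 17
Using the formula φ(n) = n × Π(1 - 1/p) for each prime factor p:
φ(85) = 85 × (1 - 1/5) × (1 - 1/17)
φ(85) = 64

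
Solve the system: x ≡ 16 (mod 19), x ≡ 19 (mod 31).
M = 19 × 31 = 589. M₁ = 31, y₁ ≡ 8 (mod 19). M₂ = 19, y₂ ≡ 18 (mod 31). x = 16×31×8 + 19×19×18 ≡ 453 (mod 589)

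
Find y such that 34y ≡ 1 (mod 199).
34^(-1) ≡ 41 (mod 199). Verification: 34 × 41 = 1394 ≡ 1 (mod 199)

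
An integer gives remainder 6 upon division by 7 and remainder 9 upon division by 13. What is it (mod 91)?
M = 7 × 13 = 91. M₁ = 13, y₁ ≡ 6 (mod 7). M₂ = 7, y₂ ≡ 2 (mod 13). n = 6×13×6 + 9×7×2 ≡ 48 (mod 91). The smallest positive such number is 48.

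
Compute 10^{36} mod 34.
4

Using successive squaring:
Binary expansion of 36: 100100
Powers of 10 mod 34 (each is the square of the previous):
  10^1 ≡ 10 (mod 34)
  10^2 ≡ 10² = 100 ≡ 32 (mod 34)
  10^4 ≡ 32² = 1024 ≡ 4 (mod 34)
  10^8 ≡ 4² = 16 ≡ 16 (mod 34)
  10^16 ≡ 16² = 256 ≡ 18 (mod 34)
  10^32 ≡ 18² = 324 ≡ 18 (mod 34)
36 = 32 + 4, so 10^36 = 10^32 × 10^4 ≡ 18 × 4 (mod 34)
Multiplying step by step:
  18 × 4 = 72 ≡ 4 (mod 34)
Result: 10^36 ≡ 4 (mod 34)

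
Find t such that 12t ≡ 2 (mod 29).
5

Since gcd(12, 29) = 1 divides 2, a solution exists.
Multiply both sides by the inverse of 12 mod 29:
  12^(-1) mod 29 = 17
  x ≡ 17 × 2 ≡ 34 ≡ 5 (mod 29)
Verification: 12 × 5 = 60 = 2 × 29 + 2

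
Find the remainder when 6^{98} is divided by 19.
By Fermat: 6^{18} ≡ 1 (mod 19). 98 = 5×18 + 8. So 6^{98} ≡ 6^{8} ≡ 16 (mod 19)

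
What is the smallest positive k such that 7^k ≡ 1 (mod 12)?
Powers of 7 mod 12: 7^1≡7, 7^2≡1. Order = 2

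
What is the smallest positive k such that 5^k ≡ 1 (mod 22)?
Powers of 5 mod 22: 5^1≡5, 5^2≡3, 5^3≡15, 5^4≡9, 5^5≡1. Order = 5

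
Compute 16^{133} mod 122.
56

Using successive squaring:
Binary expansion of 133: 10000101
Powers of 16 mod 122 (each is the square of the previous):
  16^1 ≡ 16 (mod 122)
  16^2 ≡ 16² = 256 ≡ 12 (mod 122)
  16^4 ≡ 12² = 144 ≡ 22 (mod 122)
  16^8 ≡ 22² = 484 ≡ 118 (mod 122)
  16^16 ≡ 118² = 13924 ≡ 16 (mod 122)
  16^32 ≡ 16² = 256 ≡ 12 (mod 122)
  16^64 ≡ 12² = 144 ≡ 22 (mod 122)
  16^128 ≡ 22² = 484 ≡ 118 (mod 122)
133 = 128 + 4 + 1, so 16^133 = 16^128 × 16^4 × 16^1 ≡ 118 × 22 × 16 (mod 122)
Multiplying step by step:
  118 × 22 = 2596 ≡ 34 (mod 122)
  34 × 16 = 544 ≡ 56 (mod 122)
Result: 16^133 ≡ 56 (mod 122)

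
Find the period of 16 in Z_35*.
Powers of 16 mod 35: 16^1≡16, 16^2≡11, 16^3≡1. Order = 3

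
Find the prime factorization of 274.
2 × 137

Divide by primes starting from smallest:
274 ÷ 2 = 137
137 ÷ 137 = 1

274 = 2 × 137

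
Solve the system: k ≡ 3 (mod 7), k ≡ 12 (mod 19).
M = 7 × 19 = 133. M₁ = 19, y₁ ≡ 3 (mod 7). M₂ = 7, y₂ ≡ 11 (mod 19). k = 3×19×3 + 12×7×11 ≡ 31 (mod 133)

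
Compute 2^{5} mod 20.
12

Using successive squaring:
Binary expansion of 5: 101
Powers of 2 mod 20 (each is the square of the previous):
  2^1 ≡ 2 (mod 20)
  2^2 ≡ 2² = 4 ≡ 4 (mod 20)
  2^4 ≡ 4² = 16 ≡ 16 (mod 20)
5 = 4 + 1, so 2^5 = 2^4 × 2^1 ≡ 16 × 2 (mod 20)
Multiplying step by step:
  16 × 2 = 32 ≡ 12 (mod 20)
Result: 2^5 ≡ 12 (mod 20)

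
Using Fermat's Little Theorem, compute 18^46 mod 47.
By Fermat's Little Theorem, 18^{46} ≡ 1 (mod 47) since 47 is prime and gcd(18, 47) = 1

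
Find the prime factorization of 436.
2^2 × 109

Divide by primes starting from smallest:
436 ÷ 2 = 218
218 ÷ 2 = 109
109 ÷ 109 = 1

436 = 2^2 × 109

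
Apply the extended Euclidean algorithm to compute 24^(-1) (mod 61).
Extended GCD: 24(28) + 61(-11) = 1. So 24^(-1) ≡ 28 ≡ 28 (mod 61). Verify: 24 × 28 = 672 ≡ 1 (mod 61)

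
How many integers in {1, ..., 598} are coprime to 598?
264

Prime factorization: 598 = 2 × 13 × 23
Using the formula φ(n) = n × Π(1 - 1/p) for each prime factor p:
φ(598) = 598 × (1 - 1/2) × (1 - 1/13) × (1 - 1/23)
φ(598) = 264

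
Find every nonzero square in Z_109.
QRs mod 109: {1, 3, 4, 5, 7, 9, 12, 15, 16, 20, 21, 22, 25, 26, 27, 28, 29, 31, 34, 35, 36, 38, 43, 45, 46, 48, 49, 60, 61, 63, 64, 66, 71, 73, 74, 75, 78, 80, 81, 82, 83, 84, 87, 88, 89, 93, 94, 97, 100, 102, 104, 105, 106, 108}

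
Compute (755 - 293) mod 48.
30

(755 - 293) = 462
462 mod 48 = 30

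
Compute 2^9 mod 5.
9 = 8 + 1 (binary 1001). Repeated squaring mod 5: 2^1 ≡ 2; 2^2 ≡ 2² = 4 ≡ 4; 2^4 ≡ 4² = 16 ≡ 1; 2^8 ≡ 1² = 1 ≡ 1. Multiply: 2^9 = 2^8 × 2^1 ≡ 1 × 2 (mod 5): 1 × 2 = 2 ≡ 2. So 2^9 ≡ 2 (mod 5).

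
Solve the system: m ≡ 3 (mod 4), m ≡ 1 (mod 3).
M = 4 × 3 = 12. M₁ = 3, y₁ ≡ 3 (mod 4). M₂ = 4, y₂ ≡ 1 (mod 3). m = 3×3×3 + 1×4×1 ≡ 7 (mod 12)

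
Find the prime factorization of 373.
373

Divide by primes starting from smallest:
373 ÷ 373 = 1

373 = 373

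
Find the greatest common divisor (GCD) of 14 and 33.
1

Using the Euclidean algorithm:
14 = 0 × 33 + 14
33 = 2 × 14 + 5
14 = 2 × 5 + 4
5 = 1 × 4 + 1
4 = 4 × 1 + 0

GCD(14, 33) = 1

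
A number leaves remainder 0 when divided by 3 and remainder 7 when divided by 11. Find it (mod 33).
M = 3 × 11 = 33. M₁ = 11, y₁ ≡ 2 (mod 3). M₂ = 3, y₂ ≡ 4 (mod 11). n = 0×11×2 + 7×3×4 ≡ 18 (mod 33)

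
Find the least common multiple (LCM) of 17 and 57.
969

First find GCD(17, 57) using the Euclidean algorithm:
17 = 0 × 57 + 17
57 = 3 × 17 + 6
17 = 2 × 6 + 5
6 = 1 × 5 + 1
5 = 5 × 1 + 0
GCD(17, 57) = 1

LCM formula: LCM(a, b) = (a × b) / GCD(a, b)
LCM(17, 57) = (17 × 57) / 1
LCM(17, 57) = 969 / 1
LCM(17, 57) = 969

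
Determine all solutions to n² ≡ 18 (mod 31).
The square roots of 18 mod 31 are 7 and 24. Verify: 7² = 49 ≡ 18 (mod 31)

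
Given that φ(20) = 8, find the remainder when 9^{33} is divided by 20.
By Euler: 9^{8} ≡ 1 (mod 20) since gcd(9, 20) = 1. 33 = 4×8 + 1. So 9^{33} ≡ 9^{1} ≡ 9 (mod 20)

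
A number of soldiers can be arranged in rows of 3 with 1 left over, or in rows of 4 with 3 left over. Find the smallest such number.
M = 3 × 4 = 12. M₁ = 4, y₁ ≡ 1 (mod 3). M₂ = 3, y₂ ≡ 3 (mod 4). n = 1×4×1 + 3×3×3 ≡ 7 (mod 12). The smallest positive such number is 7.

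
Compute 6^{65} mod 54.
0

Using successive squaring:
Binary expansion of 65: 1000001
Powers of 6 mod 54 (each is the square of the previous):
  6^1 ≡ 6 (mod 54)
  6^2 ≡ 6² = 36 ≡ 36 (mod 54)
  6^4 ≡ 36² = 1296 ≡ 0 (mod 54)
  6^8 ≡ 0² = 0 ≡ 0 (mod 54)
  6^16 ≡ 0² = 0 ≡ 0 (mod 54)
  6^32 ≡ 0² = 0 ≡ 0 (mod 54)
  6^64 ≡ 0² = 0 ≡ 0 (mod 54)
65 = 64 + 1, so 6^65 = 6^64 × 6^1 ≡ 0 × 6 (mod 54)
Multiplying step by step:
  0 × 6 = 0 ≡ 0 (mod 54)
Result: 6^65 ≡ 0 (mod 54)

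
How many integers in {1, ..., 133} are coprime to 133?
108

Prime factorization: 133 = 7 × 19
Using the formula φ(n) = n × Π(1 - 1/p) for each prime factor p:
φ(133) = 133 × (1 - 1/7) × (1 - 1/19)
φ(133) = 108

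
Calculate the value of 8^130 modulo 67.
Using Fermat: 8^{66} ≡ 1 (mod 67). 130 ≡ 64 (mod 66). So 8^{130} ≡ 8^{64} ≡ 22 (mod 67)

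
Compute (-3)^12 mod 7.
Using Fermat: (-3)^{6} ≡ 1 (mod 7). 12 ≡ 0 (mod 6). So (-3)^{12} ≡ (-3)^{0} ≡ 1 (mod 7)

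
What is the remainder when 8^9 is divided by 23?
9 = 8 + 1 (binary 1001). Repeated squaring mod 23: 8^1 ≡ 8; 8^2 ≡ 8² = 64 ≡ 18; 8^4 ≡ 18² = 324 ≡ 2; 8^8 ≡ 2² = 4 ≡ 4. Multiply: 8^9 = 8^8 × 8^1 ≡ 4 × 8 (mod 23): 4 × 8 = 32 ≡ 9. So 8^9 ≡ 9 (mod 23).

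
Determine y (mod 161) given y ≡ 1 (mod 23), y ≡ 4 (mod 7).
116

Using the Chinese Remainder Theorem:
M = product of moduli = 161
For equation 1: M_1 = 7, 7 ≡ 7 (mod 23), inverse of 7 mod 23 is 10 (check: 7 × 10 = 70 ≡ 1 (mod 23))
For equation 2: M_2 = 23, 23 ≡ 2 (mod 7), inverse of 23 mod 7 is 4 (check: 2 × 4 = 8 ≡ 1 (mod 7))
Combine: y ≡ Σ r_i×M_i×(M_i⁻¹ mod m_i) = 1×7×10 + 4×23×4 = 70 + 368 = 438
438 mod 161 = 116
y ≡ 116 (mod 161)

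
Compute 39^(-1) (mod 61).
39^(-1) ≡ 36 (mod 61). Verification: 39 × 36 = 1404 ≡ 1 (mod 61)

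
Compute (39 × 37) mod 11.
2

(39 × 37) = 1443
1443 mod 11 = 2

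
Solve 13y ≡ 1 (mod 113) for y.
87

Using Extended Euclidean Algorithm:
gcd(13, 113) = 1
Bezout coefficients: 13 × -26 + 113 × 3 = 1
So 13 × -26 ≡ 1 (mod 113)
The inverse is -26 mod 113 = 87
Verification: 13 × 87 = 1131 = 10 × 113 + 1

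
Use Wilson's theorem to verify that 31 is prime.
(30)! mod 31 = 30. Since this equals -1 (mod 31), Wilson confirms 31 is prime.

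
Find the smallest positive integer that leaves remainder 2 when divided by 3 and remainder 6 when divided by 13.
M = 3 × 13 = 39. M₁ = 13, y₁ ≡ 1 (mod 3). M₂ = 3, y₂ ≡ 9 (mod 13). k = 2×13×1 + 6×3×9 ≡ 32 (mod 39). The smallest positive such number is 32.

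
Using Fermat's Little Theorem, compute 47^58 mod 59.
By Fermat's Little Theorem, 47^{58} ≡ 1 (mod 59) since 59 is prime and gcd(47, 59) = 1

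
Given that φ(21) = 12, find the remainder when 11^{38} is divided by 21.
By Euler: 11^{12} ≡ 1 (mod 21) since gcd(11, 21) = 1. 38 = 3×12 + 2. So 11^{38} ≡ 11^{2} ≡ 16 (mod 21)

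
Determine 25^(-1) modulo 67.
25^(-1) ≡ 59 (mod 67). Verification: 25 × 59 = 1475 ≡ 1 (mod 67)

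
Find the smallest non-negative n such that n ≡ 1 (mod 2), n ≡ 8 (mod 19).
27

Using the Chinese Remainder Theorem:
M = product of moduli = 38
For equation 1: M_1 = 19, 19 ≡ 1 (mod 2), inverse of 19 mod 2 is 1 (check: 1 × 1 = 1 ≡ 1 (mod 2))
For equation 2: M_2 = 2, 2 ≡ 2 (mod 19), inverse of 2 mod 19 is 10 (check: 2 × 10 = 20 ≡ 1 (mod 19))
Combine: n ≡ Σ r_i×M_i×(M_i⁻¹ mod m_i) = 1×19×1 + 8×2×10 = 19 + 160 = 179
179 mod 38 = 27
n ≡ 27 (mod 38)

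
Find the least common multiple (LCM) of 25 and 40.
200

First find GCD(25, 40) using the Euclidean algorithm:
25 = 0 × 40 + 25
40 = 1 × 25 + 15
25 = 1 × 15 + 10
15 = 1 × 10 + 5
10 = 2 × 5 + 0
GCD(25, 40) = 5

LCM formula: LCM(a, b) = (a × b) / GCD(a, b)
LCM(25, 40) = (25 × 40) / 5
LCM(25, 40) = 1000 / 5
LCM(25, 40) = 200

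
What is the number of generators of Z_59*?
Number of primitive roots mod 59 = φ(58) = 28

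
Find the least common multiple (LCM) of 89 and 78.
6942

First find GCD(89, 78) using the Euclidean algorithm:
89 = 1 × 78 + 11
78 = 7 × 11 + 1
11 = 11 × 1 + 0
GCD(89, 78) = 1

LCM formula: LCM(a, b) = (a × b) / GCD(a, b)
LCM(89, 78) = (89 × 78) / 1
LCM(89, 78) = 6942 / 1
LCM(89, 78) = 6942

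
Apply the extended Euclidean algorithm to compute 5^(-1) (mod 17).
Extended GCD: 5(7) + 17(-2) = 1. So 5^(-1) ≡ 7 ≡ 7 (mod 17). Verify: 5 × 7 = 35 ≡ 1 (mod 17)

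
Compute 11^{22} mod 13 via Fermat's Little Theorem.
10

By Fermat's Little Theorem, a^(p-1) ≡ 1 (mod p) for prime p and gcd(a, p) = 1
Here p = 13, so 11^12 ≡ 1 (mod 13)
We can reduce the exponent: 22 mod 12 = 10
So 11^22 ≡ 11^10 (mod 13)
Computing: 11^10 mod 13 = 10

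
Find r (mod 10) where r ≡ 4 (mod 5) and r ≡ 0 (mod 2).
M = 5 × 2 = 10. M₁ = 2, y₁ ≡ 3 (mod 5). M₂ = 5, y₂ ≡ 1 (mod 2). r = 4×2×3 + 0×5×1 ≡ 4 (mod 10)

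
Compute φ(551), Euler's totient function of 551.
504

Prime factorization: 551 = 19 × 29
Using the formula φ(n) = n × Π(1 - 1/p) for each prime factor p:
φ(551) = 551 × (1 - 1/19) × (1 - 1/29)
φ(551) = 504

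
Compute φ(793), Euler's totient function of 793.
720

Prime factorization: 793 = 13 × 61
Using the formula φ(n) = n × Π(1 - 1/p) for each prime factor p:
φ(793) = 793 × (1 - 1/13) × (1 - 1/61)
φ(793) = 720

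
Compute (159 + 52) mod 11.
2

(159 + 52) = 211
211 mod 11 = 2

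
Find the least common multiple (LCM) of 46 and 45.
2070

First find GCD(46, 45) using the Euclidean algorithm:
46 = 1 × 45 + 1
45 = 45 × 1 + 0
GCD(46, 45) = 1

LCM formula: LCM(a, b) = (a × b) / GCD(a, b)
LCM(46, 45) = (46 × 45) / 1
LCM(46, 45) = 2070 / 1
LCM(46, 45) = 2070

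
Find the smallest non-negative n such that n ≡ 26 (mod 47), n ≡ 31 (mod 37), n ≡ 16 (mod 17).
6136

Using the Chinese Remainder Theorem:
M = product of moduli = 29563
For equation 1: M_1 = 629, 629 ≡ 18 (mod 47), inverse of 629 mod 47 is 34 (check: 18 × 34 = 612 ≡ 1 (mod 47))
For equation 2: M_2 = 799, 799 ≡ 22 (mod 37), inverse of 799 mod 37 is 32 (check: 22 × 32 = 704 ≡ 1 (mod 37))
For equation 3: M_3 = 1739, 1739 ≡ 5 (mod 17), inverse of 1739 mod 17 is 7 (check: 5 × 7 = 35 ≡ 1 (mod 17))
Combine: n ≡ Σ r_i×M_i×(M_i⁻¹ mod m_i) = 26×629×34 + 31×799×32 + 16×1739×7 = 556036 + 792608 + 194768 = 1543412
1543412 mod 29563 = 6136
n ≡ 6136 (mod 29563)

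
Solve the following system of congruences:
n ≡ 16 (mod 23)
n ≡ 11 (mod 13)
154

Using the Chinese Remainder Theorem:
M = product of moduli = 299
For equation 1: M_1 = 13, 13 ≡ 13 (mod 23), inverse of 13 mod 23 is 16 (check: 13 × 16 = 208 ≡ 1 (mod 23))
For equation 2: M_2 = 23, 23 ≡ 10 (mod 13), inverse of 23 mod 13 is 4 (check: 10 × 4 = 40 ≡ 1 (mod 13))
Combine: n ≡ Σ r_i×M_i×(M_i⁻¹ mod m_i) = 16×13×16 + 11×23×4 = 3328 + 1012 = 4340
4340 mod 299 = 154
n ≡ 154 (mod 299)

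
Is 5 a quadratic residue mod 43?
By Euler's criterion: 5^{21} ≡ 42 (mod 43). Since this equals -1 (≡ 42), 5 is not a QR.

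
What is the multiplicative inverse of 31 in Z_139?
31^(-1) ≡ 9 (mod 139). Verification: 31 × 9 = 279 ≡ 1 (mod 139)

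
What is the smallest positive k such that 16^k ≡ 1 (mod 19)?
Powers of 16 mod 19: 16^1≡16, 16^2≡9, 16^3≡11, 16^4≡5, 16^5≡4, 16^6≡7, 16^7≡17, 16^8≡6, 16^9≡1. Order = 9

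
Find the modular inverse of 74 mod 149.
74^(-1) ≡ 147 (mod 149). Verification: 74 × 147 = 10878 ≡ 1 (mod 149)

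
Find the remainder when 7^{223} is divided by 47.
By Fermat: 7^{46} ≡ 1 (mod 47). 223 = 4×46 + 39. So 7^{223} ≡ 7^{39} ≡ 21 (mod 47)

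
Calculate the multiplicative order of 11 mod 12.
Powers of 11 mod 12: 11^1≡11, 11^2≡1. Order = 2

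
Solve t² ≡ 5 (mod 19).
The square roots of 5 mod 19 are 9 and 10. Verify: 9² = 81 ≡ 5 (mod 19)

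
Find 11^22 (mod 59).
Using repeated squaring. 22 = 16 + 4 + 2 (binary 10110). Repeated squaring mod 59: 11^1 ≡ 11; 11^2 ≡ 11² = 121 ≡ 3; 11^4 ≡ 3² = 9 ≡ 9; 11^8 ≡ 9² = 81 ≡ 22; 11^16 ≡ 22² = 484 ≡ 12. Multiply: 11^22 = 11^16 × 11^4 × 11^2 ≡ 12 × 9 × 3 (mod 59): 12 × 9 = 108 ≡ 49; 49 × 3 = 147 ≡ 29. So 11^22 ≡ 29 (mod 59).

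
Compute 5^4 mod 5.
5 ≡ 0 (mod 5). 4 = 4 (binary 100). Repeated squaring mod 5: 0^1 ≡ 0; 0^2 ≡ 0² = 0 ≡ 0; 0^4 ≡ 0² = 0 ≡ 0. So 5^4 ≡ 0 (mod 5).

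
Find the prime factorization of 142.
2 × 71

Divide by primes starting from smallest:
142 ÷ 2 = 71
71 ÷ 71 = 1

142 = 2 × 71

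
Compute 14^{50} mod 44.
12

Using successive squaring:
Binary expansion of 50: 110010
Powers of 14 mod 44 (each is the square of the previous):
  14^1 ≡ 14 (mod 44)
  14^2 ≡ 14² = 196 ≡ 20 (mod 44)
  14^4 ≡ 20² = 400 ≡ 4 (mod 44)
  14^8 ≡ 4² = 16 ≡ 16 (mod 44)
  14^16 ≡ 16² = 256 ≡ 36 (mod 44)
  14^32 ≡ 36² = 1296 ≡ 20 (mod 44)
50 = 32 + 16 + 2, so 14^50 = 14^32 × 14^16 × 14^2 ≡ 20 × 36 × 20 (mod 44)
Multiplying step by step:
  20 × 36 = 720 ≡ 16 (mod 44)
  16 × 20 = 320 ≡ 12 (mod 44)
Result: 14^50 ≡ 12 (mod 44)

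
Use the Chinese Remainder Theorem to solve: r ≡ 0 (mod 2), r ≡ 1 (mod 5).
M = 2 × 5 = 10. M₁ = 5, y₁ ≡ 1 (mod 2). M₂ = 2, y₂ ≡ 3 (mod 5). r = 0×5×1 + 1×2×3 ≡ 6 (mod 10)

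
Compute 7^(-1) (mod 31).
9

Using Extended Euclidean Algorithm:
gcd(7, 31) = 1
Bezout coefficients: 7 × 9 + 31 × -2 = 1
So 7 × 9 ≡ 1 (mod 31)
The inverse is 9 mod 31 = 9
Verification: 7 × 9 = 63 = 2 × 31 + 1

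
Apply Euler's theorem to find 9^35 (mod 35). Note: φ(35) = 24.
By Euler: 9^{24} ≡ 1 (mod 35) since gcd(9, 35) = 1. 35 = 1×24 + 11. So 9^{35} ≡ 9^{11} ≡ 4 (mod 35)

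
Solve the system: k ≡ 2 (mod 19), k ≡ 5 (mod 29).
M = 19 × 29 = 551. M₁ = 29, y₁ ≡ 2 (mod 19). M₂ = 19, y₂ ≡ 26 (mod 29). k = 2×29×2 + 5×19×26 ≡ 382 (mod 551)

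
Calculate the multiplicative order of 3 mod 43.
Powers of 3 mod 43: 3^1≡3, 3^2≡9, 3^3≡27, 3^4≡38, 3^5≡28, 3^6≡41, 3^7≡37, 3^8≡25, 3^9≡32, 3^10≡10, 3^11≡30, 3^12≡4, 3^13≡12, 3^14≡36, 3^15≡22, 3^16≡23, 3^17≡26, 3^18≡35, 3^19≡19, 3^20≡14, 3^21≡42, 3^22≡40, 3^23≡34, 3^24≡16, 3^25≡5, 3^26≡15, 3^27≡2, 3^28≡6, 3^29≡18, 3^30≡11, 3^31≡33, 3^32≡13, 3^33≡39, 3^34≡31, 3^35≡7, 3^36≡21, 3^37≡20, 3^38≡17, 3^39≡8, 3^40≡24, 3^41≡29, 3^42≡1. Order = 42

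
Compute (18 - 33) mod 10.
5

(18 - 33) = -15
-15 mod 10 = 5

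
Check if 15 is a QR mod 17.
By Euler's criterion: 15^{8} ≡ 1 (mod 17). Since this equals 1, 15 is a QR.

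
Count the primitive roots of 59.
28

The number of primitive roots modulo p is φ(p-1) = φ(58)
φ(58) = 28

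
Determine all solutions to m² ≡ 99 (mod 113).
The square roots of 99 mod 113 are 41 and 72. Verify: 41² = 1681 ≡ 99 (mod 113)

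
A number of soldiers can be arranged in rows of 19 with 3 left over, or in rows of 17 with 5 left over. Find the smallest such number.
M = 19 × 17 = 323. M₁ = 17, y₁ ≡ 9 (mod 19). M₂ = 19, y₂ ≡ 9 (mod 17). y = 3×17×9 + 5×19×9 ≡ 22 (mod 323). The smallest positive such number is 22.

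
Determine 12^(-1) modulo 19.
12^(-1) ≡ 8 (mod 19). Verification: 12 × 8 = 96 ≡ 1 (mod 19)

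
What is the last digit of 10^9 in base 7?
10 ≡ 3 (mod 7). 9 = 8 + 1 (binary 1001). Repeated squaring mod 7: 3^1 ≡ 3; 3^2 ≡ 3² = 9 ≡ 2; 3^4 ≡ 2² = 4 ≡ 4; 3^8 ≡ 4² = 16 ≡ 2. Multiply: 10^9 ≡ 3^8 × 3^1 ≡ 2 × 3 (mod 7): 2 × 3 = 6 ≡ 6. So 10^9 ≡ 6 (mod 7).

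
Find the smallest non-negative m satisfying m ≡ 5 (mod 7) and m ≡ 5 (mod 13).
M = 7 × 13 = 91. M₁ = 13, y₁ ≡ 6 (mod 7). M₂ = 7, y₂ ≡ 2 (mod 13). m = 5×13×6 + 5×7×2 ≡ 5 (mod 91)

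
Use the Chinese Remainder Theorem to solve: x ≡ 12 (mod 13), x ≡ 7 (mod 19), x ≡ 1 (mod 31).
311

Using the Chinese Remainder Theorem:
M = product of moduli = 7657
For equation 1: M_1 = 589, 589 ≡ 4 (mod 13), inverse of 589 mod 13 is 10 (check: 4 × 10 = 40 ≡ 1 (mod 13))
For equation 2: M_2 = 403, 403 ≡ 4 (mod 19), inverse of 403 mod 19 is 5 (check: 4 × 5 = 20 ≡ 1 (mod 19))
For equation 3: M_3 = 247, 247 ≡ 30 (mod 31), inverse of 247 mod 31 is 30 (check: 30 × 30 = 900 ≡ 1 (mod 31))
Combine: x ≡ Σ r_i×M_i×(M_i⁻¹ mod m_i) = 12×589×10 + 7×403×5 + 1×247×30 = 70680 + 14105 + 7410 = 92195
92195 mod 7657 = 311
x ≡ 311 (mod 7657)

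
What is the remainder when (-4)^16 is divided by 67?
Using repeated squaring. (-4) ≡ 63 (mod 67). 16 = 16 (binary 10000). Repeated squaring mod 67: 63^1 ≡ 63; 63^2 ≡ 63² = 3969 ≡ 16; 63^4 ≡ 16² = 256 ≡ 55; 63^8 ≡ 55² = 3025 ≡ 10; 63^16 ≡ 10² = 100 ≡ 33. So (-4)^16 ≡ 33 (mod 67).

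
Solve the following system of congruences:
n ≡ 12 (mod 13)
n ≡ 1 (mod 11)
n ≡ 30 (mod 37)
3730

Using the Chinese Remainder Theorem:
M = product of moduli = 5291
For equation 1: M_1 = 407, 407 ≡ 4 (mod 13), inverse of 407 mod 13 is 10 (check: 4 × 10 = 40 ≡ 1 (mod 13))
For equation 2: M_2 = 481, 481 ≡ 8 (mod 11), inverse of 481 mod 11 is 7 (check: 8 × 7 = 56 ≡ 1 (mod 11))
For equation 3: M_3 = 143, 143 ≡ 32 (mod 37), inverse of 143 mod 37 is 22 (check: 32 × 22 = 704 ≡ 1 (mod 37))
Combine: n ≡ Σ r_i×M_i×(M_i⁻¹ mod m_i) = 12×407×10 + 1×481×7 + 30×143×22 = 48840 + 3367 + 94380 = 146587
146587 mod 5291 = 3730
n ≡ 3730 (mod 5291)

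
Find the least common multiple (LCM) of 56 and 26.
728

First find GCD(56, 26) using the Euclidean algorithm:
56 = 2 × 26 + 4
26 = 6 × 4 + 2
4 = 2 × 2 + 0
GCD(56, 26) = 2

LCM formula: LCM(a, b) = (a × b) / GCD(a, b)
LCM(56, 26) = (56 × 26) / 2
LCM(56, 26) = 1456 / 2
LCM(56, 26) = 728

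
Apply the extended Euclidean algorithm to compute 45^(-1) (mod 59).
Extended GCD: 45(21) + 59(-16) = 1. So 45^(-1) ≡ 21 ≡ 21 (mod 59). Verify: 45 × 21 = 945 ≡ 1 (mod 59)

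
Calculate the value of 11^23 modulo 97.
Using repeated squaring. 23 = 16 + 4 + 2 + 1 (binary 10111). Repeated squaring mod 97: 11^1 ≡ 11; 11^2 ≡ 11² = 121 ≡ 24; 11^4 ≡ 24² = 576 ≡ 91; 11^8 ≡ 91² = 8281 ≡ 36; 11^16 ≡ 36² = 1296 ≡ 35. Multiply: 11^23 = 11^16 × 11^4 × 11^2 × 11^1 ≡ 35 × 91 × 24 × 11 (mod 97): 35 × 91 = 3185 ≡ 81; 81 × 24 = 1944 ≡ 4; 4 × 11 = 44 ≡ 44. So 11^23 ≡ 44 (mod 97).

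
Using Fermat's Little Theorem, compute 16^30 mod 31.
By Fermat's Little Theorem, 16^{30} ≡ 1 (mod 31) since 31 is prime and gcd(16, 31) = 1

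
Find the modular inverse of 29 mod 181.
29^(-1) ≡ 25 (mod 181). Verification: 29 × 25 = 725 ≡ 1 (mod 181)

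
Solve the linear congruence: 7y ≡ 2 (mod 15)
11

Since gcd(7, 15) = 1 divides 2, a solution exists.
Multiply both sides by the inverse of 7 mod 15:
  7^(-1) mod 15 = 13
  x ≡ 13 × 2 ≡ 26 ≡ 11 (mod 15)
Verification: 7 × 11 = 77 = 5 × 15 + 2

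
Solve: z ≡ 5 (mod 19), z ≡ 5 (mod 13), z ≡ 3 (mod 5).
M = 19 × 13 × 5 = 1235. M₁ = 65, y₁ ≡ 12 (mod 19). M₂ = 95, y₂ ≡ 10 (mod 13). M₃ = 247, y₃ ≡ 3 (mod 5). z = 5×65×12 + 5×95×10 + 3×247×3 ≡ 993 (mod 1235)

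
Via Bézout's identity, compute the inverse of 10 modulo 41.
Extended GCD: 10(-4) + 41(1) = 1. So 10^(-1) ≡ 37 ≡ 37 (mod 41). Verify: 10 × 37 = 370 ≡ 1 (mod 41)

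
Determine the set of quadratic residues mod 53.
QRs mod 53: {1, 4, 6, 7, 9, 10, 11, 13, 15, 16, 17, 24, 25, 28, 29, 36, 37, 38, 40, 42, 43, 44, 46, 47, 49, 52}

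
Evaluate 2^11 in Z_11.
Using Fermat: 2^{10} ≡ 1 (mod 11). 11 ≡ 1 (mod 10). So 2^{11} ≡ 2^{1} ≡ 2 (mod 11)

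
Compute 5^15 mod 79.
Using repeated squaring. 15 = 8 + 4 + 2 + 1 (binary 1111). Repeated squaring mod 79: 5^1 ≡ 5; 5^2 ≡ 5² = 25 ≡ 25; 5^4 ≡ 25² = 625 ≡ 72; 5^8 ≡ 72² = 5184 ≡ 49. Multiply: 5^15 = 5^8 × 5^4 × 5^2 × 5^1 ≡ 49 × 72 × 25 × 5 (mod 79): 49 × 72 = 3528 ≡ 52; 52 × 25 = 1300 ≡ 36; 36 × 5 = 180 ≡ 22. So 5^15 ≡ 22 (mod 79).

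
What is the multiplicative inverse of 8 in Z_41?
36

Using Extended Euclidean Algorithm:
gcd(8, 41) = 1
Bezout coefficients: 8 × -5 + 41 × 1 = 1
So 8 × -5 ≡ 1 (mod 41)
The inverse is -5 mod 41 = 36
Verification: 8 × 36 = 288 = 7 × 41 + 1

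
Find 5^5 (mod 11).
5 = 4 + 1 (binary 101). Repeated squaring mod 11: 5^1 ≡ 5; 5^2 ≡ 5² = 25 ≡ 3; 5^4 ≡ 3² = 9 ≡ 9. Multiply: 5^5 = 5^4 × 5^1 ≡ 9 × 5 (mod 11): 9 × 5 = 45 ≡ 1. So 5^5 ≡ 1 (mod 11).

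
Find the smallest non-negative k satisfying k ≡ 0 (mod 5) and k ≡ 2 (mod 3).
M = 5 × 3 = 15. M₁ = 3, y₁ ≡ 2 (mod 5). M₂ = 5, y₂ ≡ 2 (mod 3). k = 0×3×2 + 2×5×2 ≡ 5 (mod 15)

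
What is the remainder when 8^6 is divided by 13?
6 = 4 + 2 (binary 110). Repeated squaring mod 13: 8^1 ≡ 8; 8^2 ≡ 8² = 64 ≡ 12; 8^4 ≡ 12² = 144 ≡ 1. Multiply: 8^6 = 8^4 × 8^2 ≡ 1 × 12 (mod 13): 1 × 12 = 12 ≡ 12. So 8^6 ≡ 12 (mod 13).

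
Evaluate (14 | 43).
(14/43) = 14^{21} mod 43 = 1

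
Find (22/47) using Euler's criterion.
(22/47) = 22^{23} mod 47 = -1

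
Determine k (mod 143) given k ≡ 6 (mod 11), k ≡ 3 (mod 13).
94

Using the Chinese Remainder Theorem:
M = product of moduli = 143
For equation 1: M_1 = 13, 13 ≡ 2 (mod 11), inverse of 13 mod 11 is 6 (check: 2 × 6 = 12 ≡ 1 (mod 11))
For equation 2: M_2 = 11, 11 ≡ 11 (mod 13), inverse of 11 mod 13 is 6 (check: 11 × 6 = 66 ≡ 1 (mod 13))
Combine: k ≡ Σ r_i×M_i×(M_i⁻¹ mod m_i) = 6×13×6 + 3×11×6 = 468 + 198 = 666
666 mod 143 = 94
k ≡ 94 (mod 143)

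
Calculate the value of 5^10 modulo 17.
10 = 8 + 2 (binary 1010). Repeated squaring mod 17: 5^1 ≡ 5; 5^2 ≡ 5² = 25 ≡ 8; 5^4 ≡ 8² = 64 ≡ 13; 5^8 ≡ 13² = 169 ≡ 16. Multiply: 5^10 = 5^8 × 5^2 ≡ 16 × 8 (mod 17): 16 × 8 = 128 ≡ 9. So 5^10 ≡ 9 (mod 17).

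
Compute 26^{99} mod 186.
92

Using successive squaring:
Binary expansion of 99: 1100011
Powers of 26 mod 186 (each is the square of the previous):
  26^1 ≡ 26 (mod 186)
  26^2 ≡ 26² = 676 ≡ 118 (mod 186)
  26^4 ≡ 118² = 13924 ≡ 160 (mod 186)
  26^8 ≡ 160² = 25600 ≡ 118 (mod 186)
  26^16 ≡ 118² = 13924 ≡ 160 (mod 186)
  26^32 ≡ 160² = 25600 ≡ 118 (mod 186)
  26^64 ≡ 118² = 13924 ≡ 160 (mod 186)
99 = 64 + 32 + 2 + 1, so 26^99 = 26^64 × 26^32 × 26^2 × 26^1 ≡ 160 × 118 × 118 × 26 (mod 186)
Multiplying step by step:
  160 × 118 = 18880 ≡ 94 (mod 186)
  94 × 118 = 11092 ≡ 118 (mod 186)
  118 × 26 = 3068 ≡ 92 (mod 186)
Result: 26^99 ≡ 92 (mod 186)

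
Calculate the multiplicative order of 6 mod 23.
Powers of 6 mod 23: 6^1≡6, 6^2≡13, 6^3≡9, 6^4≡8, 6^5≡2, 6^6≡12, 6^7≡3, 6^8≡18, 6^9≡16, 6^10≡4, 6^11≡1. Order = 11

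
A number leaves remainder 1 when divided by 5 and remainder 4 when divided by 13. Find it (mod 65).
M = 5 × 13 = 65. M₁ = 13, y₁ ≡ 2 (mod 5). M₂ = 5, y₂ ≡ 8 (mod 13). x = 1×13×2 + 4×5×8 ≡ 56 (mod 65)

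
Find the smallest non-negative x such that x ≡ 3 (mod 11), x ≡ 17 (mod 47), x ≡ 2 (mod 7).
1521

Using the Chinese Remainder Theorem:
M = product of moduli = 3619
For equation 1: M_1 = 329, 329 ≡ 10 (mod 11), inverse of 329 mod 11 is 10 (check: 10 × 10 = 100 ≡ 1 (mod 11))
For equation 2: M_2 = 77, 77 ≡ 30 (mod 47), inverse of 77 mod 47 is 11 (check: 30 × 11 = 330 ≡ 1 (mod 47))
For equation 3: M_3 = 517, 517 ≡ 6 (mod 7), inverse of 517 mod 7 is 6 (check: 6 × 6 = 36 ≡ 1 (mod 7))
Combine: x ≡ Σ r_i×M_i×(M_i⁻¹ mod m_i) = 3×329×10 + 17×77×11 + 2×517×6 = 9870 + 14399 + 6204 = 30473
30473 mod 3619 = 1521
x ≡ 1521 (mod 3619)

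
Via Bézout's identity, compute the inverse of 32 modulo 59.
Extended GCD: 32(24) + 59(-13) = 1. So 32^(-1) ≡ 24 ≡ 24 (mod 59). Verify: 32 × 24 = 768 ≡ 1 (mod 59)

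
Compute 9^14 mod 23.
Using repeated squaring. 14 = 8 + 4 + 2 (binary 1110). Repeated squaring mod 23: 9^1 ≡ 9; 9^2 ≡ 9² = 81 ≡ 12; 9^4 ≡ 12² = 144 ≡ 6; 9^8 ≡ 6² = 36 ≡ 13. Multiply: 9^14 = 9^8 × 9^4 × 9^2 ≡ 13 × 6 × 12 (mod 23): 13 × 6 = 78 ≡ 9; 9 × 12 = 108 ≡ 16. So 9^14 ≡ 16 (mod 23).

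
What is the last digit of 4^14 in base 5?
Using Fermat: 4^{4} ≡ 1 (mod 5). 14 ≡ 2 (mod 4). So 4^{14} ≡ 4^{2} ≡ 1 (mod 5)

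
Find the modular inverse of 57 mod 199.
57^(-1) ≡ 7 (mod 199). Verification: 57 × 7 = 399 ≡ 1 (mod 199)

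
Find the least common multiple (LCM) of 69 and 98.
6762

First find GCD(69, 98) using the Euclidean algorithm:
69 = 0 × 98 + 69
98 = 1 × 69 + 29
69 = 2 × 29 + 11
29 = 2 × 11 + 7
11 = 1 × 7 + 4
7 = 1 × 4 + 3
4 = 1 × 3 + 1
3 = 3 × 1 + 0
GCD(69, 98) = 1

LCM formula: LCM(a, b) = (a × b) / GCD(a, b)
LCM(69, 98) = (69 × 98) / 1
LCM(69, 98) = 6762 / 1
LCM(69, 98) = 6762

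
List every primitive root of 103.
Primitive roots mod 103: {5, 6, 11, 12, 20, 21, 35, 40, 43, 44, 45, 48, 51, 53, 54, 62, 65, 67, 70, 71, 74, 75, 77, 78, 84, 85, 86, 87, 88, 96, 99, 101}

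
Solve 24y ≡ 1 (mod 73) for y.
70

Using Extended Euclidean Algorithm:
gcd(24, 73) = 1
Bezout coefficients: 24 × -3 + 73 × 1 = 1
So 24 × -3 ≡ 1 (mod 73)
The inverse is -3 mod 73 = 70
Verification: 24 × 70 = 1680 = 23 × 73 + 1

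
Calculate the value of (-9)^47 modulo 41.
Using Fermat: (-9)^{40} ≡ 1 (mod 41). 47 ≡ 7 (mod 40). So (-9)^{47} ≡ (-9)^{7} ≡ 9 (mod 41)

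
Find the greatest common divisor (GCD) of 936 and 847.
1

Using the Euclidean algorithm:
936 = 1 × 847 + 89
847 = 9 × 89 + 46
89 = 1 × 46 + 43
46 = 1 × 43 + 3
43 = 14 × 3 + 1
3 = 3 × 1 + 0

GCD(936, 847) = 1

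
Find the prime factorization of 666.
2 × 3^2 × 37

Divide by primes starting from smallest:
666 ÷ 2 = 333
333 ÷ 3 = 111
111 ÷ 3 = 37
37 ÷ 37 = 1

666 = 2 × 3^2 × 37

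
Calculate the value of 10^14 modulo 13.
Using Fermat: 10^{12} ≡ 1 (mod 13). 14 ≡ 2 (mod 12). So 10^{14} ≡ 10^{2} ≡ 9 (mod 13)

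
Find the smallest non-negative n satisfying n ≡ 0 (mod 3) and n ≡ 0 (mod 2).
M = 3 × 2 = 6. M₁ = 2, y₁ ≡ 2 (mod 3). M₂ = 3, y₂ ≡ 1 (mod 2). n = 0×2×2 + 0×3×1 ≡ 0 (mod 6)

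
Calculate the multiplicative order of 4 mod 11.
Powers of 4 mod 11: 4^1≡4, 4^2≡5, 4^3≡9, 4^4≡3, 4^5≡1. Order = 5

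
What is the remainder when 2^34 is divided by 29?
Using Fermat: 2^{28} ≡ 1 (mod 29). 34 ≡ 6 (mod 28). So 2^{34} ≡ 2^{6} ≡ 6 (mod 29)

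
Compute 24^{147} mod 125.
49

Using successive squaring:
Binary expansion of 147: 10010011
Powers of 24 mod 125 (each is the square of the previous):
  24^1 ≡ 24 (mod 125)
  24^2 ≡ 24² = 576 ≡ 76 (mod 125)
  24^4 ≡ 76² = 5776 ≡ 26 (mod 125)
  24^8 ≡ 26² = 676 ≡ 51 (mod 125)
  24^16 ≡ 51² = 2601 ≡ 101 (mod 125)
  24^32 ≡ 101² = 10201 ≡ 76 (mod 125)
  24^64 ≡ 76² = 5776 ≡ 26 (mod 125)
  24^128 ≡ 26² = 676 ≡ 51 (mod 125)
147 = 128 + 16 + 2 + 1, so 24^147 = 24^128 × 24^16 × 24^2 × 24^1 ≡ 51 × 101 × 76 × 24 (mod 125)
Multiplying step by step:
  51 × 101 = 5151 ≡ 26 (mod 125)
  26 × 76 = 1976 ≡ 101 (mod 125)
  101 × 24 = 2424 ≡ 49 (mod 125)
Result: 24^147 ≡ 49 (mod 125)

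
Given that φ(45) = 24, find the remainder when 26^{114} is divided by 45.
By Euler: 26^{24} ≡ 1 (mod 45) since gcd(26, 45) = 1. 114 = 4×24 + 18. So 26^{114} ≡ 26^{18} ≡ 1 (mod 45)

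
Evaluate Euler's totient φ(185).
144

Prime factorization: 185 = 5 × 37
Using the formula φ(n) = n × Π(1 - 1/p) for each prime factor p:
φ(185) = 185 × (1 - 1/5) × (1 - 1/37)
φ(185) = 144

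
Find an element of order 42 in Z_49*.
3 has order 42 mod 49 since 3^{42} ≡ 1 (mod 49) and no smaller power works.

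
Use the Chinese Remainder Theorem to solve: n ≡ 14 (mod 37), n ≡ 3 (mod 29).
902

Using the Chinese Remainder Theorem:
M = product of moduli = 1073
For equation 1: M_1 = 29, 29 ≡ 29 (mod 37), inverse of 29 mod 37 is 23 (check: 29 × 23 = 667 ≡ 1 (mod 37))
For equation 2: M_2 = 37, 37 ≡ 8 (mod 29), inverse of 37 mod 29 is 11 (check: 8 × 11 = 88 ≡ 1 (mod 29))
Combine: n ≡ Σ r_i×M_i×(M_i⁻¹ mod m_i) = 14×29×23 + 3×37×11 = 9338 + 1221 = 10559
10559 mod 1073 = 902
n ≡ 902 (mod 1073)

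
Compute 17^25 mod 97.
Using repeated squaring. 25 = 16 + 8 + 1 (binary 11001). Repeated squaring mod 97: 17^1 ≡ 17; 17^2 ≡ 17² = 289 ≡ 95; 17^4 ≡ 95² = 9025 ≡ 4; 17^8 ≡ 4² = 16 ≡ 16; 17^16 ≡ 16² = 256 ≡ 62. Multiply: 17^25 = 17^16 × 17^8 × 17^1 ≡ 62 × 16 × 17 (mod 97): 62 × 16 = 992 ≡ 22; 22 × 17 = 374 ≡ 83. So 17^25 ≡ 83 (mod 97).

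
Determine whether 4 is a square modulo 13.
By Euler's criterion: 4^{6} ≡ 1 (mod 13). Since this equals 1, 4 is a QR.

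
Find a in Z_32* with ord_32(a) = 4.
7 has order 4 mod 32 since 7^{4} ≡ 1 (mod 32) and no smaller power works.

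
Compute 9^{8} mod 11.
3

Using successive squaring:
Binary expansion of 8: 1000
Powers of 9 mod 11 (each is the square of the previous):
  9^1 ≡ 9 (mod 11)
  9^2 ≡ 9² = 81 ≡ 4 (mod 11)
  9^4 ≡ 4² = 16 ≡ 5 (mod 11)
  9^8 ≡ 5² = 25 ≡ 3 (mod 11)
8 is a power of 2, so 9^8 is the last square: ≡ 3 (mod 11)
Result: 9^8 ≡ 3 (mod 11)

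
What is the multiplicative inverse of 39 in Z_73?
39^(-1) ≡ 15 (mod 73). Verification: 39 × 15 = 585 ≡ 1 (mod 73)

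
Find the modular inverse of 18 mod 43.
18^(-1) ≡ 12 (mod 43). Verification: 18 × 12 = 216 ≡ 1 (mod 43)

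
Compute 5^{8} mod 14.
11

Using successive squaring:
Binary expansion of 8: 1000
Powers of 5 mod 14 (each is the square of the previous):
  5^1 ≡ 5 (mod 14)
  5^2 ≡ 5² = 25 ≡ 11 (mod 14)
  5^4 ≡ 11² = 121 ≡ 9 (mod 14)
  5^8 ≡ 9² = 81 ≡ 11 (mod 14)
8 is a power of 2, so 5^8 is the last square: ≡ 11 (mod 14)
Result: 5^8 ≡ 11 (mod 14)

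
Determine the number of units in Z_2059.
1960

Prime factorization: 2059 = 29 × 71
Using the formula φ(n) = n × Π(1 - 1/p) for each prime factor p:
φ(2059) = 2059 × (1 - 1/29) × (1 - 1/71)
φ(2059) = 1960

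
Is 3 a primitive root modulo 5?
p - 1 = 4 has prime divisors 2. Check 3^(4/q) mod 5 for each: 3^(4/2) = 3^2 ≡ 4 (mod 5). None of these is 1, so 3 has order 4 = φ(5), so it is a primitive root mod 5.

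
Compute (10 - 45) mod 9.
1

(10 - 45) = -35
-35 mod 9 = 1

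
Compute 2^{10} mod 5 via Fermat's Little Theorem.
4

By Fermat's Little Theorem, a^(p-1) ≡ 1 (mod p) for prime p and gcd(a, p) = 1
Here p = 5, so 2^4 ≡ 1 (mod 5)
We can reduce the exponent: 10 mod 4 = 2
So 2^10 ≡ 2^2 (mod 5)
Computing: 2^2 mod 5 = 4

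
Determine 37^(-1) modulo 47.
37^(-1) ≡ 14 (mod 47). Verification: 37 × 14 = 518 ≡ 1 (mod 47)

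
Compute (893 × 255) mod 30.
15

(893 × 255) = 227715
227715 mod 30 = 15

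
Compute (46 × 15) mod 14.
4

(46 × 15) = 690
690 mod 14 = 4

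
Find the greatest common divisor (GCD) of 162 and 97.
1

Using the Euclidean algorithm:
162 = 1 × 97 + 65
97 = 1 × 65 + 32
65 = 2 × 32 + 1
32 = 32 × 1 + 0

GCD(162, 97) = 1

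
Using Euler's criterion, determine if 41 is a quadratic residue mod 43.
By Euler's criterion: 41^{21} ≡ 1 (mod 43). Since this equals 1, 41 is a QR.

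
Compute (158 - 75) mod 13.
5

(158 - 75) = 83
83 mod 13 = 5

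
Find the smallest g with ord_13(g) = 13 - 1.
p - 1 = 12 has prime divisors 2, 3. h is a primitive root mod 13 iff h^(12/q) ≢ 1 (mod 13) for each such q.
h = 2: 2^6 ≡ 12, 2^4 ≡ 3 (mod 13); none is 1, so 2 has order 12 and is a primitive root.
The smallest primitive root mod 13 is g = 2.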